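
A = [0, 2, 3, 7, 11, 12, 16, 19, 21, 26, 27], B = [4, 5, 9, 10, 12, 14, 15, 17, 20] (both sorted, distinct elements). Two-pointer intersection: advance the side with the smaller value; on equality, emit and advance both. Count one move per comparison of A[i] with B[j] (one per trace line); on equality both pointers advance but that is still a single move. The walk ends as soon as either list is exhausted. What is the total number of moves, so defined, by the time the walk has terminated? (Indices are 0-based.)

[i=0,j=0] 0<4 → i++
[i=1,j=0] 2<4 → i++
[i=2,j=0] 3<4 → i++
[i=3,j=0] 7>4 → j++
[i=3,j=1] 7>5 → j++
[i=3,j=2] 7<9 → i++
[i=4,j=2] 11>9 → j++
[i=4,j=3] 11>10 → j++
[i=4,j=4] 11<12 → i++
[i=5,j=4] 12==12 emit → i++,j++
[i=6,j=5] 16>14 → j++
[i=6,j=6] 16>15 → j++
[i=6,j=7] 16<17 → i++
[i=7,j=7] 19>17 → j++
[i=7,j=8] 19<20 → i++
[i=8,j=8] 21>20 → j++

16 moves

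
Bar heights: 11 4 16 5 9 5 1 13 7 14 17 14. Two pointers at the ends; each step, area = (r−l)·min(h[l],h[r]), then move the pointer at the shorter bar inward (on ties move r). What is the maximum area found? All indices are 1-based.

max area = 128

l=1 r=12: min(11,14)*11=121 best=121 *, l++
l=2 r=12: min(4,14)*10=40 best=121, l++
l=3 r=12: min(16,14)*9=126 best=126 *, r--
l=3 r=11: min(16,17)*8=128 best=128 *, l++
l=4 r=11: min(5,17)*7=35 best=128, l++
l=5 r=11: min(9,17)*6=54 best=128, l++
l=6 r=11: min(5,17)*5=25 best=128, l++
l=7 r=11: min(1,17)*4=4 best=128, l++
l=8 r=11: min(13,17)*3=39 best=128, l++
l=9 r=11: min(7,17)*2=14 best=128, l++
l=10 r=11: min(14,17)*1=14 best=128, l++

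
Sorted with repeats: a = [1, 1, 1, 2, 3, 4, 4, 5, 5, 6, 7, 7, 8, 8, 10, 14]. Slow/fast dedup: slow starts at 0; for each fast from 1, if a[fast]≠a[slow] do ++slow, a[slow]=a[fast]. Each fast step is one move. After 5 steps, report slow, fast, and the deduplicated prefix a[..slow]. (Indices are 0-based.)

(s=0,f=1) a[fast]=1=a[slow] dup → fast++
(s=0,f=2) a[fast]=1=a[slow] dup → fast++
(s=0,f=3) a[fast]=2≠a[slow]=1 write a[1]=2 → slow++,fast++
(s=1,f=4) a[fast]=3≠a[slow]=2 write a[2]=3 → slow++,fast++
(s=2,f=5) a[fast]=4≠a[slow]=3 write a[3]=4 → slow++,fast++

slow=3, fast=6, prefix=[1, 2, 3, 4]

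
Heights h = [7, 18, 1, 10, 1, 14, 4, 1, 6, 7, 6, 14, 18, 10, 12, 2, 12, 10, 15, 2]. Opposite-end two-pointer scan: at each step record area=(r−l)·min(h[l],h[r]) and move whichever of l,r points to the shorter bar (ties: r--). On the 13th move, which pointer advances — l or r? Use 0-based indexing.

[0,19] min(7,2)*19=38 best=38 * → r--
[0,18] min(7,15)*18=126 best=126 * → l++
[1,18] min(18,15)*17=255 best=255 * → r--
[1,17] min(18,10)*16=160 best=255 → r--
[1,16] min(18,12)*15=180 best=255 → r--
[1,15] min(18,2)*14=28 best=255 → r--
[1,14] min(18,12)*13=156 best=255 → r--
[1,13] min(18,10)*12=120 best=255 → r--
[1,12] min(18,18)*11=198 best=255 → r--
[1,11] min(18,14)*10=140 best=255 → r--
[1,10] min(18,6)*9=54 best=255 → r--
[1,9] min(18,7)*8=56 best=255 → r--
[1,8] min(18,6)*7=42 best=255 → r--

r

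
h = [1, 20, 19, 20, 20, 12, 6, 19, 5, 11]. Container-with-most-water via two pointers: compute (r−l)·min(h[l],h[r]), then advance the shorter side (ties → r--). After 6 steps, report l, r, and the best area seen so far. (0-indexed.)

[0,9] min(1,11)*9=9 best=9 * → l++
[1,9] min(20,11)*8=88 best=88 * → r--
[1,8] min(20,5)*7=35 best=88 → r--
[1,7] min(20,19)*6=114 best=114 * → r--
[1,6] min(20,6)*5=30 best=114 → r--
[1,5] min(20,12)*4=48 best=114 → r--

l=1, r=4, best area=114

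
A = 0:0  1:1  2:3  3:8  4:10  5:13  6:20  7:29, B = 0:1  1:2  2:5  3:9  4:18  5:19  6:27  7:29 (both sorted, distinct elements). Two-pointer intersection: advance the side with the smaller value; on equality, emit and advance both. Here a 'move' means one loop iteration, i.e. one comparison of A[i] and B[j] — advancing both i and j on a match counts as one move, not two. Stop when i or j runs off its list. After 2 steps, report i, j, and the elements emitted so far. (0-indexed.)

[i=0,j=0] 0<1 → i++
[i=1,j=0] 1==1 emit → i++,j++

i=2, j=1, emitted=[1]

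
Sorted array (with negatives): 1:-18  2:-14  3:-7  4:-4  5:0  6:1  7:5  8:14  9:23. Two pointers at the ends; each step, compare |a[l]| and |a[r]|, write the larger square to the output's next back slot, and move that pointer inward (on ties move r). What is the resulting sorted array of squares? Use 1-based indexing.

l=1 r=9: |-18|<=|23| out[9]=529, r--
l=1 r=8: |-18|>|14| out[8]=324, l++
l=2 r=8: |-14|<=|14| out[7]=196, r--
l=2 r=7: |-14|>|5| out[6]=196, l++
l=3 r=7: |-7|>|5| out[5]=49, l++
l=4 r=7: |-4|<=|5| out[4]=25, r--
l=4 r=6: |-4|>|1| out[3]=16, l++
l=5 r=6: |0|<=|1| out[2]=1, r--
l=5 r=5: |0|<=|0| out[1]=0, r--

[0, 1, 16, 25, 49, 196, 196, 324, 529]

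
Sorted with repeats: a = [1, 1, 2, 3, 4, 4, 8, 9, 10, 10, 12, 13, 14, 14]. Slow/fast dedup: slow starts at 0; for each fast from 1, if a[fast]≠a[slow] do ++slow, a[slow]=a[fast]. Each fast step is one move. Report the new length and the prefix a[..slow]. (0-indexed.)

length 10; prefix = [1, 2, 3, 4, 8, 9, 10, 12, 13, 14]

slow=0 fast=1: a[fast]=1=a[slow] dup, fast++
slow=0 fast=2: a[fast]=2≠a[slow]=1 write a[1]=2, slow++,fast++
slow=1 fast=3: a[fast]=3≠a[slow]=2 write a[2]=3, slow++,fast++
slow=2 fast=4: a[fast]=4≠a[slow]=3 write a[3]=4, slow++,fast++
slow=3 fast=5: a[fast]=4=a[slow] dup, fast++
slow=3 fast=6: a[fast]=8≠a[slow]=4 write a[4]=8, slow++,fast++
slow=4 fast=7: a[fast]=9≠a[slow]=8 write a[5]=9, slow++,fast++
slow=5 fast=8: a[fast]=10≠a[slow]=9 write a[6]=10, slow++,fast++
slow=6 fast=9: a[fast]=10=a[slow] dup, fast++
slow=6 fast=10: a[fast]=12≠a[slow]=10 write a[7]=12, slow++,fast++
slow=7 fast=11: a[fast]=13≠a[slow]=12 write a[8]=13, slow++,fast++
slow=8 fast=12: a[fast]=14≠a[slow]=13 write a[9]=14, slow++,fast++
slow=9 fast=13: a[fast]=14=a[slow] dup, fast++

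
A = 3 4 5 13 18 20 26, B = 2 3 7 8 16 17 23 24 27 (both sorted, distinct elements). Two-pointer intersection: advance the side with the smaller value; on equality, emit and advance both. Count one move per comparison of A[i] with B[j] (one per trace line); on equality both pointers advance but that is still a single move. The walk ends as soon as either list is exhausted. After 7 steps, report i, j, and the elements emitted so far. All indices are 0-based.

i=4, j=4, emitted=[3]

[i=0,j=0] 3>2 → j++
[i=0,j=1] 3==3 emit → i++,j++
[i=1,j=2] 4<7 → i++
[i=2,j=2] 5<7 → i++
[i=3,j=2] 13>7 → j++
[i=3,j=3] 13>8 → j++
[i=3,j=4] 13<16 → i++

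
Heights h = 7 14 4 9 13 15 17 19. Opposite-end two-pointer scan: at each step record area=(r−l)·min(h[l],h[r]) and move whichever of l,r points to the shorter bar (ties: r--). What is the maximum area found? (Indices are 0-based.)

[0,7] min(7,19)*7=49 best=49 * → l++
[1,7] min(14,19)*6=84 best=84 * → l++
[2,7] min(4,19)*5=20 best=84 → l++
[3,7] min(9,19)*4=36 best=84 → l++
[4,7] min(13,19)*3=39 best=84 → l++
[5,7] min(15,19)*2=30 best=84 → l++
[6,7] min(17,19)*1=17 best=84 → l++

max area = 84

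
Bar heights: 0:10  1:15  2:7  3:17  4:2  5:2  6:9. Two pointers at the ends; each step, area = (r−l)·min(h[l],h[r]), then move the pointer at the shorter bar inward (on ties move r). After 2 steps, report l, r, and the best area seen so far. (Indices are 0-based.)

l=0, r=4, best area=54

l=0 r=6: min(10,9)*6=54 best=54 *, r--
l=0 r=5: min(10,2)*5=10 best=54, r--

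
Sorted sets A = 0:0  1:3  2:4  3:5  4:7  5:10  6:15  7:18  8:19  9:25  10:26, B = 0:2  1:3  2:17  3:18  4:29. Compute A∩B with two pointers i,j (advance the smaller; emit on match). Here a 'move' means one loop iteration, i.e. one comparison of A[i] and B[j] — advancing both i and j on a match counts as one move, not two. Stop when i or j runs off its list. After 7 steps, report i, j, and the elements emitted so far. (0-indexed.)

i=6, j=2, emitted=[3]

i=0 j=0: 0<2, i++
i=1 j=0: 3>2, j++
i=1 j=1: 3==3 emit, i++,j++
i=2 j=2: 4<17, i++
i=3 j=2: 5<17, i++
i=4 j=2: 7<17, i++
i=5 j=2: 10<17, i++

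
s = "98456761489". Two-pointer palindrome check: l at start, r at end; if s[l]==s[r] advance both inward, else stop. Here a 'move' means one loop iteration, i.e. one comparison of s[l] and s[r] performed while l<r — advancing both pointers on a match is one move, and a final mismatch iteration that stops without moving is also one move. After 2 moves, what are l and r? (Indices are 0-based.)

l=2, r=8

[0,10] '9'=='9' → l++,r--
[1,9] '8'=='8' → l++,r--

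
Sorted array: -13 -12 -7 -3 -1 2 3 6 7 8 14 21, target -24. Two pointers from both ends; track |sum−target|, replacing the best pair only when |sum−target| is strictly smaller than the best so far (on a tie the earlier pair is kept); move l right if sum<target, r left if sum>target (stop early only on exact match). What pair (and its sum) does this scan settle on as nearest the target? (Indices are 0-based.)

pair (-13, -12) with sum -25 (|Δ|=1)

l=0 r=11: -13+21=8 d=32 *, r--
l=0 r=10: -13+14=1 d=25 *, r--
l=0 r=9: -13+8=-5 d=19 *, r--
l=0 r=8: -13+7=-6 d=18 *, r--
l=0 r=7: -13+6=-7 d=17 *, r--
l=0 r=6: -13+3=-10 d=14 *, r--
l=0 r=5: -13+2=-11 d=13 *, r--
l=0 r=4: -13+-1=-14 d=10 *, r--
l=0 r=3: -13+-3=-16 d=8 *, r--
l=0 r=2: -13+-7=-20 d=4 *, r--
l=0 r=1: -13+-12=-25 d=1 *, l++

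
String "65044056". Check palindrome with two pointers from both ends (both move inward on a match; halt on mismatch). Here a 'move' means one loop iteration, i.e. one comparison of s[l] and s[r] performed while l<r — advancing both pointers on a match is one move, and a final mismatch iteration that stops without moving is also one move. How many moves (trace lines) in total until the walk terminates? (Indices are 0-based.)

4 moves

[0,7] '6'=='6' → l++,r--
[1,6] '5'=='5' → l++,r--
[2,5] '0'=='0' → l++,r--
[3,4] '4'=='4' → l++,r--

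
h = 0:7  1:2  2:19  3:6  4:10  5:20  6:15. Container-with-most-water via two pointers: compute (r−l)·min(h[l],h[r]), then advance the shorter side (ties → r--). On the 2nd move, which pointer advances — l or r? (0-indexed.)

l

l=0 r=6: min(7,15)*6=42 best=42 *, l++
l=1 r=6: min(2,15)*5=10 best=42, l++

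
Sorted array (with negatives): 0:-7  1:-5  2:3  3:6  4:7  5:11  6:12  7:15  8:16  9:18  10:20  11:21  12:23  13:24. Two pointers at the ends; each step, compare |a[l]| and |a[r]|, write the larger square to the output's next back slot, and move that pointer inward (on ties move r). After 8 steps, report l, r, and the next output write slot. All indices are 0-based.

l=0 r=13: |-7|<=|24| out[13]=576, r--
l=0 r=12: |-7|<=|23| out[12]=529, r--
l=0 r=11: |-7|<=|21| out[11]=441, r--
l=0 r=10: |-7|<=|20| out[10]=400, r--
l=0 r=9: |-7|<=|18| out[9]=324, r--
l=0 r=8: |-7|<=|16| out[8]=256, r--
l=0 r=7: |-7|<=|15| out[7]=225, r--
l=0 r=6: |-7|<=|12| out[6]=144, r--

l=0, r=5, next write slot=5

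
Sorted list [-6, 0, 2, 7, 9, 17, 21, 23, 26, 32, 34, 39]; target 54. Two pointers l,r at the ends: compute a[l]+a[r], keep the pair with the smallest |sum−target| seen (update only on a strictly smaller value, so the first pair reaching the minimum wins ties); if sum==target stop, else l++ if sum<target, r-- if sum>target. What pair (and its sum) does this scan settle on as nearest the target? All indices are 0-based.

[0,11] -6+39=33 d=21 * → l++
[1,11] 0+39=39 d=15 * → l++
[2,11] 2+39=41 d=13 * → l++
[3,11] 7+39=46 d=8 * → l++
[4,11] 9+39=48 d=6 * → l++
[5,11] 17+39=56 d=2 * → r--
[5,10] 17+34=51 d=3 → l++
[6,10] 21+34=55 d=1 * → r--
[6,9] 21+32=53 d=1 → l++
[7,9] 23+32=55 d=1 → r--
[7,8] 23+26=49 d=5 → l++

pair (21, 34) with sum 55 (|Δ|=1)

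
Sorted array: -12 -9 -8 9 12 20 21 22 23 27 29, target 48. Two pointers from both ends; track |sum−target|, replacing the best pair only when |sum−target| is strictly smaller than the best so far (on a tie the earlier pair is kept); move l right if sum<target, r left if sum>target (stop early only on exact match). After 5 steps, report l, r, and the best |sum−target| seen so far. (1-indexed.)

[1,11] -12+29=17 d=31 * → l++
[2,11] -9+29=20 d=28 * → l++
[3,11] -8+29=21 d=27 * → l++
[4,11] 9+29=38 d=10 * → l++
[5,11] 12+29=41 d=7 * → l++

l=6, r=11, best |Δ|=7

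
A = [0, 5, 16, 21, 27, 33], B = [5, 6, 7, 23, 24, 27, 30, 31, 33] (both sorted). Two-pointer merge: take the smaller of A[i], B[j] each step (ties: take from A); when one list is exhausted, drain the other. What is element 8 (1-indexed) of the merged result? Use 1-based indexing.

merged[8] = 23

[i=1,j=1] A[i]=0<=B[j]=5 take 0 → i++
[i=2,j=1] A[i]=5<=B[j]=5 take 5 → i++
[i=3,j=1] A[i]=16>B[j]=5 take 5 → j++
[i=3,j=2] A[i]=16>B[j]=6 take 6 → j++
[i=3,j=3] A[i]=16>B[j]=7 take 7 → j++
[i=3,j=4] A[i]=16<=B[j]=23 take 16 → i++
[i=4,j=4] A[i]=21<=B[j]=23 take 21 → i++
[i=5,j=4] A[i]=27>B[j]=23 take 23 → j++
[i=5,j=5] A[i]=27>B[j]=24 take 24 → j++
[i=5,j=6] A[i]=27<=B[j]=27 take 27 → i++
[i=6,j=6] A[i]=33>B[j]=27 take 27 → j++
[i=6,j=7] A[i]=33>B[j]=30 take 30 → j++
[i=6,j=8] A[i]=33>B[j]=31 take 31 → j++
[i=6,j=9] A[i]=33<=B[j]=33 take 33 → i++
[i=7,j=9] A done, take B[j]=33 → j++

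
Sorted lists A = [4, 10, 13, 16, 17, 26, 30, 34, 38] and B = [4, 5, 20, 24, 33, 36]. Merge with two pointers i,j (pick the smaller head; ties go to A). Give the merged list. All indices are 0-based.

[4, 4, 5, 10, 13, 16, 17, 20, 24, 26, 30, 33, 34, 36, 38]

i=0 j=0: A[i]=4<=B[j]=4 take 4, i++
i=1 j=0: A[i]=10>B[j]=4 take 4, j++
i=1 j=1: A[i]=10>B[j]=5 take 5, j++
i=1 j=2: A[i]=10<=B[j]=20 take 10, i++
i=2 j=2: A[i]=13<=B[j]=20 take 13, i++
i=3 j=2: A[i]=16<=B[j]=20 take 16, i++
i=4 j=2: A[i]=17<=B[j]=20 take 17, i++
i=5 j=2: A[i]=26>B[j]=20 take 20, j++
i=5 j=3: A[i]=26>B[j]=24 take 24, j++
i=5 j=4: A[i]=26<=B[j]=33 take 26, i++
i=6 j=4: A[i]=30<=B[j]=33 take 30, i++
i=7 j=4: A[i]=34>B[j]=33 take 33, j++
i=7 j=5: A[i]=34<=B[j]=36 take 34, i++
i=8 j=5: A[i]=38>B[j]=36 take 36, j++
i=8 j=6: B done, take A[i]=38, i++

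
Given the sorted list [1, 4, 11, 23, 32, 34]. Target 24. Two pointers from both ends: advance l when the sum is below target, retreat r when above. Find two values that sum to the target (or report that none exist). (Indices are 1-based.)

(1, 23)

l=1 r=6: 1+34=35 >24, r--
l=1 r=5: 1+32=33 >24, r--
l=1 r=4: 1+23=24, found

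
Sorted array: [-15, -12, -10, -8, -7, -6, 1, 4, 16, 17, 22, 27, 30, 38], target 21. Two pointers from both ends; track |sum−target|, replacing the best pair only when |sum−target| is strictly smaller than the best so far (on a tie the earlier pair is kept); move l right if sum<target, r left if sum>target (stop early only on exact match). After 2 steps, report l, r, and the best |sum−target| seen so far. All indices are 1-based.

l=1 r=14: -15+38=23 d=2 *, r--
l=1 r=13: -15+30=15 d=6, l++

l=2, r=13, best |Δ|=2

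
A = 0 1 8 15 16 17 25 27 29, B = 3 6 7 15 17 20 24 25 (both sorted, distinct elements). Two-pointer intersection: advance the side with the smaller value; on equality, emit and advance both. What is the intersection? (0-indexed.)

i=0 j=0: 0<3, i++
i=1 j=0: 1<3, i++
i=2 j=0: 8>3, j++
i=2 j=1: 8>6, j++
i=2 j=2: 8>7, j++
i=2 j=3: 8<15, i++
i=3 j=3: 15==15 emit, i++,j++
i=4 j=4: 16<17, i++
i=5 j=4: 17==17 emit, i++,j++
i=6 j=5: 25>20, j++
i=6 j=6: 25>24, j++
i=6 j=7: 25==25 emit, i++,j++

intersection = [15, 17, 25]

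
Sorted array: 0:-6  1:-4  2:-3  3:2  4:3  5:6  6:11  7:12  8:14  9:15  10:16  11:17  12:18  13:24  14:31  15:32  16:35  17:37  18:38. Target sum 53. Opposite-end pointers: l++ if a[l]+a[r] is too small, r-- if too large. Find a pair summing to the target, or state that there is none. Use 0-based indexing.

(15, 38)

[0,18] -6+38=32 <53 → l++
[1,18] -4+38=34 <53 → l++
[2,18] -3+38=35 <53 → l++
[3,18] 2+38=40 <53 → l++
[4,18] 3+38=41 <53 → l++
[5,18] 6+38=44 <53 → l++
[6,18] 11+38=49 <53 → l++
[7,18] 12+38=50 <53 → l++
[8,18] 14+38=52 <53 → l++
[9,18] 15+38=53 → found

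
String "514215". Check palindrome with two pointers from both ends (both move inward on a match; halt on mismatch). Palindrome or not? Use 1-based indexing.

not a palindrome (mismatch at 3,4)

[1,6] '5'=='5' → l++,r--
[2,5] '1'=='1' → l++,r--
[3,4] '4'!='2' → stop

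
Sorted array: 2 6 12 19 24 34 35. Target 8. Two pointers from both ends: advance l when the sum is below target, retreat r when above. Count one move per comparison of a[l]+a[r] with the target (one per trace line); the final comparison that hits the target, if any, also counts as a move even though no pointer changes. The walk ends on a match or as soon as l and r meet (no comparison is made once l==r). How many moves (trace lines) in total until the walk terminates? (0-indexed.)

6 moves

l=0 r=6: 2+35=37 >8, r--
l=0 r=5: 2+34=36 >8, r--
l=0 r=4: 2+24=26 >8, r--
l=0 r=3: 2+19=21 >8, r--
l=0 r=2: 2+12=14 >8, r--
l=0 r=1: 2+6=8, found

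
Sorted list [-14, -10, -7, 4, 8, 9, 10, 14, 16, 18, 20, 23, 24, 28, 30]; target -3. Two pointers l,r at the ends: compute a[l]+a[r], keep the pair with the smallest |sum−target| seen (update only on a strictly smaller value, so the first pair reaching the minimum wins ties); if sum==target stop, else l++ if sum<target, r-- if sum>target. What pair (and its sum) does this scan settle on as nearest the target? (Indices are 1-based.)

l=1 r=15: -14+30=16 d=19 *, r--
l=1 r=14: -14+28=14 d=17 *, r--
l=1 r=13: -14+24=10 d=13 *, r--
l=1 r=12: -14+23=9 d=12 *, r--
l=1 r=11: -14+20=6 d=9 *, r--
l=1 r=10: -14+18=4 d=7 *, r--
l=1 r=9: -14+16=2 d=5 *, r--
l=1 r=8: -14+14=0 d=3 *, r--
l=1 r=7: -14+10=-4 d=1 *, l++
l=2 r=7: -10+10=0 d=3, r--
l=2 r=6: -10+9=-1 d=2, r--
l=2 r=5: -10+8=-2 d=1, r--
l=2 r=4: -10+4=-6 d=3, l++
l=3 r=4: -7+4=-3 d=0 *, stop

pair (-7, 4) with sum -3 (|Δ|=0)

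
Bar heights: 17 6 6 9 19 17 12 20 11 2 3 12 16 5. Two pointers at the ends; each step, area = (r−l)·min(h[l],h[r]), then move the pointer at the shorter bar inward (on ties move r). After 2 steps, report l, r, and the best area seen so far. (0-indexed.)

l=0, r=11, best area=192

[0,13] min(17,5)*13=65 best=65 * → r--
[0,12] min(17,16)*12=192 best=192 * → r--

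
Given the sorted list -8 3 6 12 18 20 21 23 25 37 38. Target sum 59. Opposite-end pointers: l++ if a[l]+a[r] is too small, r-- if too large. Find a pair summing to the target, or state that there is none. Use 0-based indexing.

[0,10] -8+38=30 <59 → l++
[1,10] 3+38=41 <59 → l++
[2,10] 6+38=44 <59 → l++
[3,10] 12+38=50 <59 → l++
[4,10] 18+38=56 <59 → l++
[5,10] 20+38=58 <59 → l++
[6,10] 21+38=59 → found

(21, 38)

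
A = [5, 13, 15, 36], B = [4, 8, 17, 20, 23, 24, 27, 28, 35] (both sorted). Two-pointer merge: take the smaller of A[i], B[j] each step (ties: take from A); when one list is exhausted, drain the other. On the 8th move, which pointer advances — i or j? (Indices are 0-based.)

i=0 j=0: A[i]=5>B[j]=4 take 4, j++
i=0 j=1: A[i]=5<=B[j]=8 take 5, i++
i=1 j=1: A[i]=13>B[j]=8 take 8, j++
i=1 j=2: A[i]=13<=B[j]=17 take 13, i++
i=2 j=2: A[i]=15<=B[j]=17 take 15, i++
i=3 j=2: A[i]=36>B[j]=17 take 17, j++
i=3 j=3: A[i]=36>B[j]=20 take 20, j++
i=3 j=4: A[i]=36>B[j]=23 take 23, j++

j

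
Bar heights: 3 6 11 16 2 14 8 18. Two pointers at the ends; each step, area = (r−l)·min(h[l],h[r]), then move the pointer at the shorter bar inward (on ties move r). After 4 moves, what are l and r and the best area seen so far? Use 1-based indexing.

[1,8] min(3,18)*7=21 best=21 * → l++
[2,8] min(6,18)*6=36 best=36 * → l++
[3,8] min(11,18)*5=55 best=55 * → l++
[4,8] min(16,18)*4=64 best=64 * → l++

l=5, r=8, best area=64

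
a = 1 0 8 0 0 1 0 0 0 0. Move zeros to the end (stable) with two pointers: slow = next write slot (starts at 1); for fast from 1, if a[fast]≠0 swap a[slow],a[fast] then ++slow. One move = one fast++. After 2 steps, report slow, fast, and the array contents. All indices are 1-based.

slow=2, fast=3, a=[1, 0, 8, 0, 0, 1, 0, 0, 0, 0]

(s=1,f=1) a[fast]=1≠0 swap→a[1]=1 → slow++,fast++
(s=2,f=2) a[fast]=0 → fast++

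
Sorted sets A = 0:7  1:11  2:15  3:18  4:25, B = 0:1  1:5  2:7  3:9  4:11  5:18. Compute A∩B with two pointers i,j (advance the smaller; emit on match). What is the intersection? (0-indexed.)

intersection = [7, 11, 18]

[i=0,j=0] 7>1 → j++
[i=0,j=1] 7>5 → j++
[i=0,j=2] 7==7 emit → i++,j++
[i=1,j=3] 11>9 → j++
[i=1,j=4] 11==11 emit → i++,j++
[i=2,j=5] 15<18 → i++
[i=3,j=5] 18==18 emit → i++,j++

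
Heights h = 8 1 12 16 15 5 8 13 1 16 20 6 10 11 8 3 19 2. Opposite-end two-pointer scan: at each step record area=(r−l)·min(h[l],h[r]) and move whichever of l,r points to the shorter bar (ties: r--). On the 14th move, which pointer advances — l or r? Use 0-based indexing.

r

[0,17] min(8,2)*17=34 best=34 * → r--
[0,16] min(8,19)*16=128 best=128 * → l++
[1,16] min(1,19)*15=15 best=128 → l++
[2,16] min(12,19)*14=168 best=168 * → l++
[3,16] min(16,19)*13=208 best=208 * → l++
[4,16] min(15,19)*12=180 best=208 → l++
[5,16] min(5,19)*11=55 best=208 → l++
[6,16] min(8,19)*10=80 best=208 → l++
[7,16] min(13,19)*9=117 best=208 → l++
[8,16] min(1,19)*8=8 best=208 → l++
[9,16] min(16,19)*7=112 best=208 → l++
[10,16] min(20,19)*6=114 best=208 → r--
[10,15] min(20,3)*5=15 best=208 → r--
[10,14] min(20,8)*4=32 best=208 → r--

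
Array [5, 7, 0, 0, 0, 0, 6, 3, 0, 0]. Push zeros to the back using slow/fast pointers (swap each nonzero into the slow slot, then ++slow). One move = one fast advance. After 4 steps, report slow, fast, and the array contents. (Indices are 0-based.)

(s=0,f=0) a[fast]=5≠0 swap→a[0]=5 → slow++,fast++
(s=1,f=1) a[fast]=7≠0 swap→a[1]=7 → slow++,fast++
(s=2,f=2) a[fast]=0 → fast++
(s=2,f=3) a[fast]=0 → fast++

slow=2, fast=4, a=[5, 7, 0, 0, 0, 0, 6, 3, 0, 0]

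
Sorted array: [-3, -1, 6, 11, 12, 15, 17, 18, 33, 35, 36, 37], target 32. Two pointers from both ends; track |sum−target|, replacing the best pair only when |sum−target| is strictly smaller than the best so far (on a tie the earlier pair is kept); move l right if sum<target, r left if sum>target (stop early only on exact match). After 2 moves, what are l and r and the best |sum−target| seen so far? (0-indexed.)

[0,11] -3+37=34 d=2 * → r--
[0,10] -3+36=33 d=1 * → r--

l=0, r=9, best |Δ|=1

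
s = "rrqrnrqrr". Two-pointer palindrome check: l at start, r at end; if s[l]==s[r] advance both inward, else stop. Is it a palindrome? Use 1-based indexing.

palindrome

l=1 r=9: 'r'=='r', l++,r--
l=2 r=8: 'r'=='r', l++,r--
l=3 r=7: 'q'=='q', l++,r--
l=4 r=6: 'r'=='r', l++,r--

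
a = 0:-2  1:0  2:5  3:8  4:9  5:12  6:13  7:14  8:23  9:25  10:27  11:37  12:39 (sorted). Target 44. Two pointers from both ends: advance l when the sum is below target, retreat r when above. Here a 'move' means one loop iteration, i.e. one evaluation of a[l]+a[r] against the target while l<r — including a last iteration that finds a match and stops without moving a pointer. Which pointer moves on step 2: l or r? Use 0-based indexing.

[0,12] -2+39=37 <44 → l++
[1,12] 0+39=39 <44 → l++

l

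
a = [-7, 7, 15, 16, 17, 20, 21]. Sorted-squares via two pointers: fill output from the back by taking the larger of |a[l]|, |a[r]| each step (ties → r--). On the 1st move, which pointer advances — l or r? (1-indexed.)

[1,7] |-7|<=|21| out[7]=441 → r--

r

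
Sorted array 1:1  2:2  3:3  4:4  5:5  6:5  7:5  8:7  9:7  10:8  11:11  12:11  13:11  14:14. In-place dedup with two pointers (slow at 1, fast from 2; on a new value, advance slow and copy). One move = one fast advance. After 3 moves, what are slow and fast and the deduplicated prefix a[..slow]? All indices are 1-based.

slow=4, fast=5, prefix=[1, 2, 3, 4]

(s=1,f=2) a[fast]=2≠a[slow]=1 write a[2]=2 → slow++,fast++
(s=2,f=3) a[fast]=3≠a[slow]=2 write a[3]=3 → slow++,fast++
(s=3,f=4) a[fast]=4≠a[slow]=3 write a[4]=4 → slow++,fast++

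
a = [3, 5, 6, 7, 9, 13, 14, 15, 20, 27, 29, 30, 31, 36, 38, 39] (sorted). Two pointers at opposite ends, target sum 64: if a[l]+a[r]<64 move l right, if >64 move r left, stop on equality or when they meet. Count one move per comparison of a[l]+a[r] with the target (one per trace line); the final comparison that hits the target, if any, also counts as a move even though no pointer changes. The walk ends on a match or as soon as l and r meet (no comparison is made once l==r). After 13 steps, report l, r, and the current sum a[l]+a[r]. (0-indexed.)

l=10, r=12, sum=60

l=0 r=15: 3+39=42 <64, l++
l=1 r=15: 5+39=44 <64, l++
l=2 r=15: 6+39=45 <64, l++
l=3 r=15: 7+39=46 <64, l++
l=4 r=15: 9+39=48 <64, l++
l=5 r=15: 13+39=52 <64, l++
l=6 r=15: 14+39=53 <64, l++
l=7 r=15: 15+39=54 <64, l++
l=8 r=15: 20+39=59 <64, l++
l=9 r=15: 27+39=66 >64, r--
l=9 r=14: 27+38=65 >64, r--
l=9 r=13: 27+36=63 <64, l++
l=10 r=13: 29+36=65 >64, r--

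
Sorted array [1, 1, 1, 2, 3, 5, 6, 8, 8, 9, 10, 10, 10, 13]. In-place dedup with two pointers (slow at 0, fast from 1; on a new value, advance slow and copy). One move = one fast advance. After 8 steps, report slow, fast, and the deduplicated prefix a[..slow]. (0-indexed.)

slow=5, fast=9, prefix=[1, 2, 3, 5, 6, 8]

(s=0,f=1) a[fast]=1=a[slow] dup → fast++
(s=0,f=2) a[fast]=1=a[slow] dup → fast++
(s=0,f=3) a[fast]=2≠a[slow]=1 write a[1]=2 → slow++,fast++
(s=1,f=4) a[fast]=3≠a[slow]=2 write a[2]=3 → slow++,fast++
(s=2,f=5) a[fast]=5≠a[slow]=3 write a[3]=5 → slow++,fast++
(s=3,f=6) a[fast]=6≠a[slow]=5 write a[4]=6 → slow++,fast++
(s=4,f=7) a[fast]=8≠a[slow]=6 write a[5]=8 → slow++,fast++
(s=5,f=8) a[fast]=8=a[slow] dup → fast++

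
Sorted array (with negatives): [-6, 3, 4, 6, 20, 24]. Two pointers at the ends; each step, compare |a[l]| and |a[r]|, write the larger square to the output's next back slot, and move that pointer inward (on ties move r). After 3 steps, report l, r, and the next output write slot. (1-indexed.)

[1,6] |-6|<=|24| out[6]=576 → r--
[1,5] |-6|<=|20| out[5]=400 → r--
[1,4] |-6|<=|6| out[4]=36 → r--

l=1, r=3, next write slot=3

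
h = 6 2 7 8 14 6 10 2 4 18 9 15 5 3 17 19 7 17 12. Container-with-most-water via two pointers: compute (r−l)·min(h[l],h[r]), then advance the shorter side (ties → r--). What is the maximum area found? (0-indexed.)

[0,18] min(6,12)*18=108 best=108 * → l++
[1,18] min(2,12)*17=34 best=108 → l++
[2,18] min(7,12)*16=112 best=112 * → l++
[3,18] min(8,12)*15=120 best=120 * → l++
[4,18] min(14,12)*14=168 best=168 * → r--
[4,17] min(14,17)*13=182 best=182 * → l++
[5,17] min(6,17)*12=72 best=182 → l++
[6,17] min(10,17)*11=110 best=182 → l++
[7,17] min(2,17)*10=20 best=182 → l++
[8,17] min(4,17)*9=36 best=182 → l++
[9,17] min(18,17)*8=136 best=182 → r--
[9,16] min(18,7)*7=49 best=182 → r--
[9,15] min(18,19)*6=108 best=182 → l++
[10,15] min(9,19)*5=45 best=182 → l++
[11,15] min(15,19)*4=60 best=182 → l++
[12,15] min(5,19)*3=15 best=182 → l++
[13,15] min(3,19)*2=6 best=182 → l++
[14,15] min(17,19)*1=17 best=182 → l++

max area = 182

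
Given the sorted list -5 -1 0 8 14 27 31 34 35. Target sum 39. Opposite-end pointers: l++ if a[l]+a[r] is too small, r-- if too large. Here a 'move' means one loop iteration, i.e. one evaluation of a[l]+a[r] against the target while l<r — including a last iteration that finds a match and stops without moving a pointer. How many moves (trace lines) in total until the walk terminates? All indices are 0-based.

[0,8] -5+35=30 <39 → l++
[1,8] -1+35=34 <39 → l++
[2,8] 0+35=35 <39 → l++
[3,8] 8+35=43 >39 → r--
[3,7] 8+34=42 >39 → r--
[3,6] 8+31=39 → found

6 moves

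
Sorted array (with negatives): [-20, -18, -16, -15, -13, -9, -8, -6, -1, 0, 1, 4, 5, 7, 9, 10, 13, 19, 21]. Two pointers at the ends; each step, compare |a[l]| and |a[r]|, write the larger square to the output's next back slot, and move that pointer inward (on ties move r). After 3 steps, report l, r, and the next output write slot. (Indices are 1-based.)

l=2, r=17, next write slot=16

l=1 r=19: |-20|<=|21| out[19]=441, r--
l=1 r=18: |-20|>|19| out[18]=400, l++
l=2 r=18: |-18|<=|19| out[17]=361, r--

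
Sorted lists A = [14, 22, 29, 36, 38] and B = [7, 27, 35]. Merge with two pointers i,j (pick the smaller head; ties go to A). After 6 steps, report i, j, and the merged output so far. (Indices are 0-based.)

i=0 j=0: A[i]=14>B[j]=7 take 7, j++
i=0 j=1: A[i]=14<=B[j]=27 take 14, i++
i=1 j=1: A[i]=22<=B[j]=27 take 22, i++
i=2 j=1: A[i]=29>B[j]=27 take 27, j++
i=2 j=2: A[i]=29<=B[j]=35 take 29, i++
i=3 j=2: A[i]=36>B[j]=35 take 35, j++

i=3, j=3, merged so far=[7, 14, 22, 27, 29, 35]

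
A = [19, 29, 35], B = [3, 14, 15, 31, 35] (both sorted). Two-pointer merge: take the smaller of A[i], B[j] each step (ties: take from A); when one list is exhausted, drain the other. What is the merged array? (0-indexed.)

[3, 14, 15, 19, 29, 31, 35, 35]

[i=0,j=0] A[i]=19>B[j]=3 take 3 → j++
[i=0,j=1] A[i]=19>B[j]=14 take 14 → j++
[i=0,j=2] A[i]=19>B[j]=15 take 15 → j++
[i=0,j=3] A[i]=19<=B[j]=31 take 19 → i++
[i=1,j=3] A[i]=29<=B[j]=31 take 29 → i++
[i=2,j=3] A[i]=35>B[j]=31 take 31 → j++
[i=2,j=4] A[i]=35<=B[j]=35 take 35 → i++
[i=3,j=4] A done, take B[j]=35 → j++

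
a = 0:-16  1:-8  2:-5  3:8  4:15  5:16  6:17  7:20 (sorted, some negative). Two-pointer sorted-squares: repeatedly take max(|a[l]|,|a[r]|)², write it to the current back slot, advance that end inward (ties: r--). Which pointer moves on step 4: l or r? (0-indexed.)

l=0 r=7: |-16|<=|20| out[7]=400, r--
l=0 r=6: |-16|<=|17| out[6]=289, r--
l=0 r=5: |-16|<=|16| out[5]=256, r--
l=0 r=4: |-16|>|15| out[4]=256, l++

l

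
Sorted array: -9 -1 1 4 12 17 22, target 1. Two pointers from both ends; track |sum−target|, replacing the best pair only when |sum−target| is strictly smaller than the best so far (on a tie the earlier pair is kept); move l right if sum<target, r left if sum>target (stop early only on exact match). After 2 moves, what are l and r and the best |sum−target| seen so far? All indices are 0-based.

[0,6] -9+22=13 d=12 * → r--
[0,5] -9+17=8 d=7 * → r--

l=0, r=4, best |Δ|=7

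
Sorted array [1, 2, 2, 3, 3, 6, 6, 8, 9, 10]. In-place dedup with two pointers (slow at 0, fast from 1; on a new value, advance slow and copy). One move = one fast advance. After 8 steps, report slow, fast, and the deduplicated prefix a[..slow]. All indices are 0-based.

slow=0 fast=1: a[fast]=2≠a[slow]=1 write a[1]=2, slow++,fast++
slow=1 fast=2: a[fast]=2=a[slow] dup, fast++
slow=1 fast=3: a[fast]=3≠a[slow]=2 write a[2]=3, slow++,fast++
slow=2 fast=4: a[fast]=3=a[slow] dup, fast++
slow=2 fast=5: a[fast]=6≠a[slow]=3 write a[3]=6, slow++,fast++
slow=3 fast=6: a[fast]=6=a[slow] dup, fast++
slow=3 fast=7: a[fast]=8≠a[slow]=6 write a[4]=8, slow++,fast++
slow=4 fast=8: a[fast]=9≠a[slow]=8 write a[5]=9, slow++,fast++

slow=5, fast=9, prefix=[1, 2, 3, 6, 8, 9]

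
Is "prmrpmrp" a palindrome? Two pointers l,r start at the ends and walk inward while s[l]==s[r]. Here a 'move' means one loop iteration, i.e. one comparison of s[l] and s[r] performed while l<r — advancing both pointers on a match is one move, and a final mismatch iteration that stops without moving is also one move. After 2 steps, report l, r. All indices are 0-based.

[0,7] 'p'=='p' → l++,r--
[1,6] 'r'=='r' → l++,r--

l=2, r=5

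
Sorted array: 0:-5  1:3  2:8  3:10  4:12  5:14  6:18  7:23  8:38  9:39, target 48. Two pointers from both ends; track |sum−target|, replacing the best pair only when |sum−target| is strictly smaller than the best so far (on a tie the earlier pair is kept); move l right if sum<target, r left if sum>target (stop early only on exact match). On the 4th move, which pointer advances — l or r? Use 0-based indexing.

r

[0,9] -5+39=34 d=14 * → l++
[1,9] 3+39=42 d=6 * → l++
[2,9] 8+39=47 d=1 * → l++
[3,9] 10+39=49 d=1 → r--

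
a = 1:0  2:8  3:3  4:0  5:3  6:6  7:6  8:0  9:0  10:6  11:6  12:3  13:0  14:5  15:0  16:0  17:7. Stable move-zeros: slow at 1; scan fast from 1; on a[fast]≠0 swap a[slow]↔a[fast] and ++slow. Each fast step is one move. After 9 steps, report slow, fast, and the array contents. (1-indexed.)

slow=1 fast=1: a[fast]=0, fast++
slow=1 fast=2: a[fast]=8≠0 swap→a[1]=8, slow++,fast++
slow=2 fast=3: a[fast]=3≠0 swap→a[2]=3, slow++,fast++
slow=3 fast=4: a[fast]=0, fast++
slow=3 fast=5: a[fast]=3≠0 swap→a[3]=3, slow++,fast++
slow=4 fast=6: a[fast]=6≠0 swap→a[4]=6, slow++,fast++
slow=5 fast=7: a[fast]=6≠0 swap→a[5]=6, slow++,fast++
slow=6 fast=8: a[fast]=0, fast++
slow=6 fast=9: a[fast]=0, fast++

slow=6, fast=10, a=[8, 3, 3, 6, 6, 0, 0, 0, 0, 6, 6, 3, 0, 5, 0, 0, 7]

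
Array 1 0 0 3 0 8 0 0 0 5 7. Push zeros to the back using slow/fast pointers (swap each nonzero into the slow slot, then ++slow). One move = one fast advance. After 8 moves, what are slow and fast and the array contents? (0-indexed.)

slow=3, fast=8, a=[1, 3, 8, 0, 0, 0, 0, 0, 0, 5, 7]

slow=0 fast=0: a[fast]=1≠0 swap→a[0]=1, slow++,fast++
slow=1 fast=1: a[fast]=0, fast++
slow=1 fast=2: a[fast]=0, fast++
slow=1 fast=3: a[fast]=3≠0 swap→a[1]=3, slow++,fast++
slow=2 fast=4: a[fast]=0, fast++
slow=2 fast=5: a[fast]=8≠0 swap→a[2]=8, slow++,fast++
slow=3 fast=6: a[fast]=0, fast++
slow=3 fast=7: a[fast]=0, fast++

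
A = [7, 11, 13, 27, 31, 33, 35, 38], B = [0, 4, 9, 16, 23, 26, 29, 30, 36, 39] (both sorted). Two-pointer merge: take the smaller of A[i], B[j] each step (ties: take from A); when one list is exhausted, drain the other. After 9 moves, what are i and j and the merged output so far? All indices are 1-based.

i=4, j=7, merged so far=[0, 4, 7, 9, 11, 13, 16, 23, 26]

i=1 j=1: A[i]=7>B[j]=0 take 0, j++
i=1 j=2: A[i]=7>B[j]=4 take 4, j++
i=1 j=3: A[i]=7<=B[j]=9 take 7, i++
i=2 j=3: A[i]=11>B[j]=9 take 9, j++
i=2 j=4: A[i]=11<=B[j]=16 take 11, i++
i=3 j=4: A[i]=13<=B[j]=16 take 13, i++
i=4 j=4: A[i]=27>B[j]=16 take 16, j++
i=4 j=5: A[i]=27>B[j]=23 take 23, j++
i=4 j=6: A[i]=27>B[j]=26 take 26, j++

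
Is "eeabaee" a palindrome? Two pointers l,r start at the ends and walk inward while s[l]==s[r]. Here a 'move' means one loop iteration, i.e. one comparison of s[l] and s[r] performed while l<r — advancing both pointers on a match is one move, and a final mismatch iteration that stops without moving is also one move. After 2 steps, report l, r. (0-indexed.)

[0,6] 'e'=='e' → l++,r--
[1,5] 'e'=='e' → l++,r--

l=2, r=4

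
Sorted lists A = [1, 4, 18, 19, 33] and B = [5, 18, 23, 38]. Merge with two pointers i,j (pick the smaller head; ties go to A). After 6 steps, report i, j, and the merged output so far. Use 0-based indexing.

[i=0,j=0] A[i]=1<=B[j]=5 take 1 → i++
[i=1,j=0] A[i]=4<=B[j]=5 take 4 → i++
[i=2,j=0] A[i]=18>B[j]=5 take 5 → j++
[i=2,j=1] A[i]=18<=B[j]=18 take 18 → i++
[i=3,j=1] A[i]=19>B[j]=18 take 18 → j++
[i=3,j=2] A[i]=19<=B[j]=23 take 19 → i++

i=4, j=2, merged so far=[1, 4, 5, 18, 18, 19]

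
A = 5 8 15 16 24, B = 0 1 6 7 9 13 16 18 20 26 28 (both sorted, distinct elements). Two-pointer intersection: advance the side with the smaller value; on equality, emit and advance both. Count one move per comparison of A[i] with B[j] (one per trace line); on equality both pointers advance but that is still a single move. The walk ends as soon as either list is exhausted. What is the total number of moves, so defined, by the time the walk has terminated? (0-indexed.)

13 moves

[i=0,j=0] 5>0 → j++
[i=0,j=1] 5>1 → j++
[i=0,j=2] 5<6 → i++
[i=1,j=2] 8>6 → j++
[i=1,j=3] 8>7 → j++
[i=1,j=4] 8<9 → i++
[i=2,j=4] 15>9 → j++
[i=2,j=5] 15>13 → j++
[i=2,j=6] 15<16 → i++
[i=3,j=6] 16==16 emit → i++,j++
[i=4,j=7] 24>18 → j++
[i=4,j=8] 24>20 → j++
[i=4,j=9] 24<26 → i++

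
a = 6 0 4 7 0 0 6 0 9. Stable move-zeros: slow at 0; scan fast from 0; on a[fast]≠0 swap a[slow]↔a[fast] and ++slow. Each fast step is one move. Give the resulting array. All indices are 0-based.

(s=0,f=0) a[fast]=6≠0 swap→a[0]=6 → slow++,fast++
(s=1,f=1) a[fast]=0 → fast++
(s=1,f=2) a[fast]=4≠0 swap→a[1]=4 → slow++,fast++
(s=2,f=3) a[fast]=7≠0 swap→a[2]=7 → slow++,fast++
(s=3,f=4) a[fast]=0 → fast++
(s=3,f=5) a[fast]=0 → fast++
(s=3,f=6) a[fast]=6≠0 swap→a[3]=6 → slow++,fast++
(s=4,f=7) a[fast]=0 → fast++
(s=4,f=8) a[fast]=9≠0 swap→a[4]=9 → slow++,fast++

[6, 4, 7, 6, 9, 0, 0, 0, 0]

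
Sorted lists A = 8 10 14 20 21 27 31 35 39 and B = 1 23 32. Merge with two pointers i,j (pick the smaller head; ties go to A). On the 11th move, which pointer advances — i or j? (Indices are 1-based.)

[i=1,j=1] A[i]=8>B[j]=1 take 1 → j++
[i=1,j=2] A[i]=8<=B[j]=23 take 8 → i++
[i=2,j=2] A[i]=10<=B[j]=23 take 10 → i++
[i=3,j=2] A[i]=14<=B[j]=23 take 14 → i++
[i=4,j=2] A[i]=20<=B[j]=23 take 20 → i++
[i=5,j=2] A[i]=21<=B[j]=23 take 21 → i++
[i=6,j=2] A[i]=27>B[j]=23 take 23 → j++
[i=6,j=3] A[i]=27<=B[j]=32 take 27 → i++
[i=7,j=3] A[i]=31<=B[j]=32 take 31 → i++
[i=8,j=3] A[i]=35>B[j]=32 take 32 → j++
[i=8,j=4] B done, take A[i]=35 → i++

i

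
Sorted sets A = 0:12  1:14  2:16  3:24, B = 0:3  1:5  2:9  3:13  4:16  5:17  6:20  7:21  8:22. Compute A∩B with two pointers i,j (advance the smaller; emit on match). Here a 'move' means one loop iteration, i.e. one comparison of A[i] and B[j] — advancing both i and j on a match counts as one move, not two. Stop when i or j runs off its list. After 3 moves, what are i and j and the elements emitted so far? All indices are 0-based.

[i=0,j=0] 12>3 → j++
[i=0,j=1] 12>5 → j++
[i=0,j=2] 12>9 → j++

i=0, j=3, emitted=[]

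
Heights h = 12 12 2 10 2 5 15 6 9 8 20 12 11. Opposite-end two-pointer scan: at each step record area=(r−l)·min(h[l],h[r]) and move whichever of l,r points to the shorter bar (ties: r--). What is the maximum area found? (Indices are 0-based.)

[0,12] min(12,11)*12=132 best=132 * → r--
[0,11] min(12,12)*11=132 best=132 → r--
[0,10] min(12,20)*10=120 best=132 → l++
[1,10] min(12,20)*9=108 best=132 → l++
[2,10] min(2,20)*8=16 best=132 → l++
[3,10] min(10,20)*7=70 best=132 → l++
[4,10] min(2,20)*6=12 best=132 → l++
[5,10] min(5,20)*5=25 best=132 → l++
[6,10] min(15,20)*4=60 best=132 → l++
[7,10] min(6,20)*3=18 best=132 → l++
[8,10] min(9,20)*2=18 best=132 → l++
[9,10] min(8,20)*1=8 best=132 → l++

max area = 132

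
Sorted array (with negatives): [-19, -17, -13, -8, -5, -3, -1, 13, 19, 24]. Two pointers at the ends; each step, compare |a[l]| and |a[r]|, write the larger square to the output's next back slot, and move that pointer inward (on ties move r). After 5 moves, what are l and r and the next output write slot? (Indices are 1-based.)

[1,10] |-19|<=|24| out[10]=576 → r--
[1,9] |-19|<=|19| out[9]=361 → r--
[1,8] |-19|>|13| out[8]=361 → l++
[2,8] |-17|>|13| out[7]=289 → l++
[3,8] |-13|<=|13| out[6]=169 → r--

l=3, r=7, next write slot=5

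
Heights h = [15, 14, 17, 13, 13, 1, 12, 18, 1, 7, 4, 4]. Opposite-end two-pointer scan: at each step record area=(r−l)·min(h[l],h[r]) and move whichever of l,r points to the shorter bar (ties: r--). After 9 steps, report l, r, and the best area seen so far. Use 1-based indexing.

l=6, r=8, best area=105

l=1 r=12: min(15,4)*11=44 best=44 *, r--
l=1 r=11: min(15,4)*10=40 best=44, r--
l=1 r=10: min(15,7)*9=63 best=63 *, r--
l=1 r=9: min(15,1)*8=8 best=63, r--
l=1 r=8: min(15,18)*7=105 best=105 *, l++
l=2 r=8: min(14,18)*6=84 best=105, l++
l=3 r=8: min(17,18)*5=85 best=105, l++
l=4 r=8: min(13,18)*4=52 best=105, l++
l=5 r=8: min(13,18)*3=39 best=105, l++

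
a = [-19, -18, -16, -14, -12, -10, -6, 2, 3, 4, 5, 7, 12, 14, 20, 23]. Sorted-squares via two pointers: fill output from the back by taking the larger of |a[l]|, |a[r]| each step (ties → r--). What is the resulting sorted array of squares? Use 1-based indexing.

[1,16] |-19|<=|23| out[16]=529 → r--
[1,15] |-19|<=|20| out[15]=400 → r--
[1,14] |-19|>|14| out[14]=361 → l++
[2,14] |-18|>|14| out[13]=324 → l++
[3,14] |-16|>|14| out[12]=256 → l++
[4,14] |-14|<=|14| out[11]=196 → r--
[4,13] |-14|>|12| out[10]=196 → l++
[5,13] |-12|<=|12| out[9]=144 → r--
[5,12] |-12|>|7| out[8]=144 → l++
[6,12] |-10|>|7| out[7]=100 → l++
[7,12] |-6|<=|7| out[6]=49 → r--
[7,11] |-6|>|5| out[5]=36 → l++
[8,11] |2|<=|5| out[4]=25 → r--
[8,10] |2|<=|4| out[3]=16 → r--
[8,9] |2|<=|3| out[2]=9 → r--
[8,8] |2|<=|2| out[1]=4 → r--

[4, 9, 16, 25, 36, 49, 100, 144, 144, 196, 196, 256, 324, 361, 400, 529]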